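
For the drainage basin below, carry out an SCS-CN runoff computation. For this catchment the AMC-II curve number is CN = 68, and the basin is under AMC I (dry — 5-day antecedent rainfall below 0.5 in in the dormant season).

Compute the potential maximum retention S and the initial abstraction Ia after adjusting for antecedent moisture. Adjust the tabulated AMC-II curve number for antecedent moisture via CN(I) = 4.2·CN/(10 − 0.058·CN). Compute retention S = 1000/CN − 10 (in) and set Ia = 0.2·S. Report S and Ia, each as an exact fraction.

Dry (AMC I): CN(I) = 4.2·68/(10 − 0.058·68) = (1428/5)/(757/125) = 35700/757 ≈ 47.160
Max retention: S = 1000/(35700/757) − 10 = 4000/357 in (≈ 11.204 in)
Ia = 0.2·(4000/357) = 800/357 in ≈ 2.241 in

S = 4000/357 in ≈ 11.204 in; Ia = 800/357 in ≈ 2.241 in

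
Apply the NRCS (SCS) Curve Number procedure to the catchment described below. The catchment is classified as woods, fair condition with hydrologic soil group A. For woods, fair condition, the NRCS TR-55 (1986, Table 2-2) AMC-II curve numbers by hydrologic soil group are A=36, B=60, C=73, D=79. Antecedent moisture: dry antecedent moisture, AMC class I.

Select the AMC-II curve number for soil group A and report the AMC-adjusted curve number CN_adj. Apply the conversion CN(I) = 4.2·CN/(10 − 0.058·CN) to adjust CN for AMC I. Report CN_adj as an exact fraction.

NRCS table: woods, fair condition, soil group A → CN(II) = 36
Adjust CN=36 to AMC I: 4.2·36/(10 − 0.058·36) → (756/5) ÷ (989/125) = 18900/989 ≈ 19.110

CN_adj = 18900/989 ≈ 19.110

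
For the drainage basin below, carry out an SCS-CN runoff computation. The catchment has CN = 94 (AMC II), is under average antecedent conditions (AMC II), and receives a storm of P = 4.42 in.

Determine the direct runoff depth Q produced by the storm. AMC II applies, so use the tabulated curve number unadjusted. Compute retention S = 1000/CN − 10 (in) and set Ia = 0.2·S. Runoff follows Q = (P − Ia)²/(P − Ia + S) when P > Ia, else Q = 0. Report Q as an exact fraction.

Q = 101747569/27229450 in ≈ 3.737 in

AMC II — tabulated CN = 94 applies directly.
S = 1000/94 − 10 = 30/47 in ≈ 0.638 in
Initial abstraction Ia = S/5 = (30/47)/5 = 6/47 ≈ 0.128 in
Since P=4.420 > Ia=0.128: effective rainfall P−Ia = 10087/2350 in
Q: (10087/2350)² ÷ (11587/2350) = 101747569/27229450 in (≈ 3.737 in)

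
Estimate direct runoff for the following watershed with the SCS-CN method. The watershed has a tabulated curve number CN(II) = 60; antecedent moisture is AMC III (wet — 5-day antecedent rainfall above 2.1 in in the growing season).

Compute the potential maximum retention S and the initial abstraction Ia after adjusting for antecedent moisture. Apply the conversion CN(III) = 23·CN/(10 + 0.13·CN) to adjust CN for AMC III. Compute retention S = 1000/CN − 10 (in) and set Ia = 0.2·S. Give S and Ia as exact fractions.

CN(III) from CN(II)=60: (23·60)/(10 + 0.13·60) = 6900/89 ≈ 77.528
Max retention: S = 1000/(6900/89) − 10 = 200/69 in (≈ 2.899 in)
Ia = 0.2·(200/69) = 40/69 in ≈ 0.580 in

S = 200/69 in ≈ 2.899 in; Ia = 40/69 in ≈ 0.580 in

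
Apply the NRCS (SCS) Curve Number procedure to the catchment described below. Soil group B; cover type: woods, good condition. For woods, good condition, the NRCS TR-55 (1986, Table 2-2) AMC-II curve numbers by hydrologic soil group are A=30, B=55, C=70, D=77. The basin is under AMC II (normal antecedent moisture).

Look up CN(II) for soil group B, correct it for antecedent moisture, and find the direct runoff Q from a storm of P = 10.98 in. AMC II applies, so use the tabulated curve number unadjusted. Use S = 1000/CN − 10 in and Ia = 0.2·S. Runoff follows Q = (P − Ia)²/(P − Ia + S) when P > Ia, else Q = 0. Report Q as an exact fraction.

Q = 326041/65450 in ≈ 4.982 in

NRCS table: woods, good condition, soil group B → CN(II) = 55
CN(II) = 55; AMC II needs no correction.
Max retention: S = 1000/55 − 10 = 90/11 in (≈ 8.182 in)
Initial abstraction Ia = S/5 = (90/11)/5 = 18/11 ≈ 1.636 in
Since P=10.980 > Ia=1.636: effective rainfall P−Ia = 5139/550 in
Q = (5139/550)²/((5139/550) + 90/11) = (26409321/302500)/(9639/550) = 326041/65450 in ≈ 4.982 in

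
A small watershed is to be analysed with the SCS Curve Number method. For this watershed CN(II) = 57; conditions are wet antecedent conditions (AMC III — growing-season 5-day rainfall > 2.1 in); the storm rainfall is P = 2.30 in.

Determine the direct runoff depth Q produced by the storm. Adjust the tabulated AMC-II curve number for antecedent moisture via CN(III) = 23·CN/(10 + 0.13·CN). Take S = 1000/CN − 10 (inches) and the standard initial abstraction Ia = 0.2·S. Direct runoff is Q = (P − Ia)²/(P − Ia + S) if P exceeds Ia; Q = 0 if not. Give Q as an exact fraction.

CN(III) from CN(II)=57: (23·57)/(10 + 0.13·57) = 131100/1741 ≈ 75.302
S = 1000/(131100/1741) − 10 = 4300/1311 in ≈ 3.280 in
Initial abstraction Ia = S/5 = (4300/1311)/5 = 860/1311 ≈ 0.656 in
Excess rainfall: 2.300 − 0.656 = 1.644 in; P > Ia so Q > 0
Q = (21553/13110)²/((21553/13110) + 4300/1311) = (464531809/171872100)/(64553/13110) = 464531809/846289830 in ≈ 0.549 in

Q = 464531809/846289830 in ≈ 0.549 in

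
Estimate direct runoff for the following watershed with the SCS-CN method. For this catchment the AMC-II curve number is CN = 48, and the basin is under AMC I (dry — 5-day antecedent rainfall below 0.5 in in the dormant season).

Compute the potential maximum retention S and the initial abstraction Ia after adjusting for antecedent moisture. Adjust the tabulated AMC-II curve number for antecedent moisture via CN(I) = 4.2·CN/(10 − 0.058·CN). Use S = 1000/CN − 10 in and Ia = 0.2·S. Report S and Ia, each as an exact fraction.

CN(I) from CN(II)=48: (4.2·48)/(10 − 0.058·48) = 12600/451 ≈ 27.938
Max retention: S = 1000/(12600/451) − 10 = 1625/63 in (≈ 25.794 in)
Initial abstraction Ia = S/5 = (1625/63)/5 = 325/63 ≈ 5.159 in

S = 1625/63 in ≈ 25.794 in; Ia = 325/63 in ≈ 5.159 in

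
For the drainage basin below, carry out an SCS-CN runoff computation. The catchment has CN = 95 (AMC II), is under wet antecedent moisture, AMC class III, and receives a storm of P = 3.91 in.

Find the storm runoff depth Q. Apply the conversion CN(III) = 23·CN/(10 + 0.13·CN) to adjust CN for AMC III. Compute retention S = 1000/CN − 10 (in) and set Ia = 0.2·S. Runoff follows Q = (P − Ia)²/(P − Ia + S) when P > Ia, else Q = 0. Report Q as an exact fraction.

Wet (AMC III): CN(III) = 23·95/(10 + 0.13·95) = 2185/(447/20) = 43700/447 ≈ 97.763
Retention S: 1000/CN − 10 with CN=97.763 → S = 100/437 ≈ 0.229 in
Initial abstraction Ia = S/5 = (100/437)/5 = 20/437 ≈ 0.046 in
Excess rainfall: 3.910 − 0.046 = 3.864 in; P > Ia so Q > 0
Runoff Q = (P−Ia)²/(P−Ia+S) = (3.864)²/(3.864+0.229) = 28516063689/7816487900 ≈ 3.648 in

Q = 28516063689/7816487900 in ≈ 3.648 in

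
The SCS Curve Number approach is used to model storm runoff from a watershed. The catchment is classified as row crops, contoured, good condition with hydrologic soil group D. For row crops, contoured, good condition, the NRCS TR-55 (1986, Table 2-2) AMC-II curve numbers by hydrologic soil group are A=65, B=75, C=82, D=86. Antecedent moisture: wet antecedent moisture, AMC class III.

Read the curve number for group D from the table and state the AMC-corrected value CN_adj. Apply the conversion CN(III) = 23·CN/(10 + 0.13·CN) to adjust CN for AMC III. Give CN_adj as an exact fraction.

NRCS table: row crops, contoured, good condition, soil group D → CN(II) = 86
CN(III) from CN(II)=86: (23·86)/(10 + 0.13·86) = 98900/1059 ≈ 93.390

CN_adj = 98900/1059 ≈ 93.390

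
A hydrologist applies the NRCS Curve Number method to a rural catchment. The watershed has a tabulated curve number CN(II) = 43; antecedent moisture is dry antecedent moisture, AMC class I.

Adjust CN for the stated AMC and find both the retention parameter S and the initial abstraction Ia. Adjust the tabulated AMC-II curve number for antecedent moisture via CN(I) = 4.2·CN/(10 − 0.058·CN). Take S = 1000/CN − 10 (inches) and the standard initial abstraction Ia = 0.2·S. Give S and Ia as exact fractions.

S = 9500/301 in ≈ 31.561 in; Ia = 1900/301 in ≈ 6.312 in

CN(I) from CN(II)=43: (4.2·43)/(10 − 0.058·43) = 30100/1251 ≈ 24.061
Retention S: 1000/CN − 10 with CN=24.061 → S = 9500/301 ≈ 31.561 in
Ia = 0.2S: 0.2·31.561 = 6.312 in (exactly 1900/301)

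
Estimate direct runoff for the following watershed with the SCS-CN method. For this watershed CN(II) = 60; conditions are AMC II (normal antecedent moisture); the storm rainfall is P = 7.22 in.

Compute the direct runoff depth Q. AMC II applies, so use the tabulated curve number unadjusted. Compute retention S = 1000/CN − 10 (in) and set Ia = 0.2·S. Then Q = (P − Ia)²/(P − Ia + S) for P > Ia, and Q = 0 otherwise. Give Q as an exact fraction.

Q = 779689/282450 in ≈ 2.760 in

AMC II — tabulated CN = 60 applies directly.
Retention S: 1000/CN − 10 with CN=60.000 → S = 20/3 ≈ 6.667 in
Ia = 0.2·(20/3) = 4/3 in ≈ 1.333 in
P − Ia = 7.220 − 1.333 = 883/150 ≈ 5.887 in (> 0, runoff occurs)
Q: (883/150)² ÷ (1883/150) = 779689/282450 in (≈ 2.760 in)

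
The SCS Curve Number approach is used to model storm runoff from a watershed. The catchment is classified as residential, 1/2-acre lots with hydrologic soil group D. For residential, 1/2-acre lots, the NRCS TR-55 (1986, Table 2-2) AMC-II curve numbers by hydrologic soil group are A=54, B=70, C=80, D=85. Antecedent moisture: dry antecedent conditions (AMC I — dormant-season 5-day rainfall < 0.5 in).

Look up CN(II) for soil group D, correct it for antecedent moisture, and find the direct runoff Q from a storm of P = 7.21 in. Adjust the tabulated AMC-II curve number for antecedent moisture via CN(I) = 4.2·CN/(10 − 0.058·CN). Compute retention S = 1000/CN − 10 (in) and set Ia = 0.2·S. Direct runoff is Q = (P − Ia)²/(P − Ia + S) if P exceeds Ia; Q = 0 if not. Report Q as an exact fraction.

Q = 5745488401/1497008100 in ≈ 3.838 in

NRCS table: residential, 1/2-acre lots, soil group D → CN(II) = 85
Adjust CN=85 to AMC I: 4.2·85/(10 − 0.058·85) → 357 ÷ (507/100) = 11900/169 ≈ 70.414
Max retention: S = 1000/(11900/169) − 10 = 500/119 in (≈ 4.202 in)
Initial abstraction Ia = S/5 = (500/119)/5 = 100/119 ≈ 0.840 in
P − Ia = 7.210 − 0.840 = 75799/11900 ≈ 6.370 in (> 0, runoff occurs)
Q = (75799/11900)²/((75799/11900) + 500/119) = (5745488401/141610000)/(125799/11900) = 5745488401/1497008100 in ≈ 3.838 in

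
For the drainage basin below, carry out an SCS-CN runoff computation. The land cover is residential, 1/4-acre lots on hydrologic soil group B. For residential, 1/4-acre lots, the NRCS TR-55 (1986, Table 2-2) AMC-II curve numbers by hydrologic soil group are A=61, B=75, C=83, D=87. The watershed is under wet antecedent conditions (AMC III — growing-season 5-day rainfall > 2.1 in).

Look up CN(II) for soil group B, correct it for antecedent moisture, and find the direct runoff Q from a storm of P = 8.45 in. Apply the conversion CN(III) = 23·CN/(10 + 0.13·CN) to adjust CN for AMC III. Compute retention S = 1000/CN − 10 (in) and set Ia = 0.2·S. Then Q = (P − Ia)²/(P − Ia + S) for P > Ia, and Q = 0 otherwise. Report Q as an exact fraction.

Q = 126810121/18300180 in ≈ 6.929 in

NRCS table: residential, 1/4-acre lots, soil group B → CN(II) = 75
CN(III) from CN(II)=75: (23·75)/(10 + 0.13·75) = 6900/79 ≈ 87.342
S = 1000/(6900/79) − 10 = 100/69 in ≈ 1.449 in
Initial abstraction Ia = S/5 = (100/69)/5 = 20/69 ≈ 0.290 in
Since P=8.450 > Ia=0.290: effective rainfall P−Ia = 11261/1380 in
Q = (11261/1380)²/((11261/1380) + 100/69) = (126810121/1904400)/(13261/1380) = 126810121/18300180 in ≈ 6.929 in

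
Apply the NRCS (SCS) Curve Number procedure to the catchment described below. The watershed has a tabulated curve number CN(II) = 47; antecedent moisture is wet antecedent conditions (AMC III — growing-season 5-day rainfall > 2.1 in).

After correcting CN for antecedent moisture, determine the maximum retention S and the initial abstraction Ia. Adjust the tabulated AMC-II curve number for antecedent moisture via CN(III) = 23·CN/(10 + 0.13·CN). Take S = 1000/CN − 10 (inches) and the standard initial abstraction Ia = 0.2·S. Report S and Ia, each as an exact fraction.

S = 5300/1081 in ≈ 4.903 in; Ia = 1060/1081 in ≈ 0.981 in

Adjust CN=47 to AMC III: 23·47/(10 + 0.13·47) → 1081 ÷ (1611/100) = 108100/1611 ≈ 67.101
Max retention: S = 1000/(108100/1611) − 10 = 5300/1081 in (≈ 4.903 in)
Ia = 0.2·(5300/1081) = 1060/1081 in ≈ 0.981 in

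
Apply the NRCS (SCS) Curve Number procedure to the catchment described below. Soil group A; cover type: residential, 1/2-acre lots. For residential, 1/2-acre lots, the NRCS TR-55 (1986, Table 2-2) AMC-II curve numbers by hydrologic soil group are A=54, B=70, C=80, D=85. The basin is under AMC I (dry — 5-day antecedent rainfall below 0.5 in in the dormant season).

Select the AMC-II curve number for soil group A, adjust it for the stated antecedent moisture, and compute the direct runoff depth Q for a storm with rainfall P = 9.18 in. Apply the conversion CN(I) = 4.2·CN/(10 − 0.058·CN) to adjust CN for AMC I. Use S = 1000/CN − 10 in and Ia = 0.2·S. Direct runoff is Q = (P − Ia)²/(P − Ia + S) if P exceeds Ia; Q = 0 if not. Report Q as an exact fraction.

NRCS table: residential, 1/2-acre lots, soil group A → CN(II) = 54
CN(I) from CN(II)=54: (4.2·54)/(10 − 0.058·54) = 56700/1717 ≈ 33.023
Max retention: S = 1000/(56700/1717) − 10 = 11500/567 in (≈ 20.282 in)
Initial abstraction Ia = S/5 = (11500/567)/5 = 2300/567 ≈ 4.056 in
P − Ia = 9.180 − 4.056 = 145253/28350 ≈ 5.124 in (> 0, runoff occurs)
Q: (145253/28350)² ÷ (720253/28350) = 21098434009/20419172550 in (≈ 1.033 in)

Q = 21098434009/20419172550 in ≈ 1.033 in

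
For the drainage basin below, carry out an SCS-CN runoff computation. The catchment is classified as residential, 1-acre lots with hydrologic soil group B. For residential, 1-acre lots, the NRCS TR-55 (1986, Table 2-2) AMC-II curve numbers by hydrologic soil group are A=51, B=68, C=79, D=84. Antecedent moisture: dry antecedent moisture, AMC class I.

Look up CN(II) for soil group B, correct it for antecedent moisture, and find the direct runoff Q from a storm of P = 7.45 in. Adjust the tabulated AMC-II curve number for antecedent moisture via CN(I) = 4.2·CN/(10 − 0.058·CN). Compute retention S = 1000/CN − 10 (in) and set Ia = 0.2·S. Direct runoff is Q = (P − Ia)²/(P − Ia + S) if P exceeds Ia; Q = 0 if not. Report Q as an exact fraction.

NRCS table: residential, 1-acre lots, soil group B → CN(II) = 68
CN(I) from CN(II)=68: (4.2·68)/(10 − 0.058·68) = 35700/757 ≈ 47.160
Max retention: S = 1000/(35700/757) − 10 = 4000/357 in (≈ 11.204 in)
Ia = 0.2·(4000/357) = 800/357 in ≈ 2.241 in
Since P=7.450 > Ia=2.241: effective rainfall P−Ia = 37193/7140 in
Q: (37193/7140)² ÷ (117193/7140) = 1383319249/836758020 in (≈ 1.653 in)

Q = 1383319249/836758020 in ≈ 1.653 in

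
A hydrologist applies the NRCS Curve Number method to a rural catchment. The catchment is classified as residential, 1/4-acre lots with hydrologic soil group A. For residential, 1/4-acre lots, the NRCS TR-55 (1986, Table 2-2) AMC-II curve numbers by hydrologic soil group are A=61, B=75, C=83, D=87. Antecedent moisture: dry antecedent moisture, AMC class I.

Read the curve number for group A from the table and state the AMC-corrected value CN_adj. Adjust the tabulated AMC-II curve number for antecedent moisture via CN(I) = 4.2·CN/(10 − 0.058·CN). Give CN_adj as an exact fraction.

NRCS table: residential, 1/4-acre lots, soil group A → CN(II) = 61
Adjust CN=61 to AMC I: 4.2·61/(10 − 0.058·61) → (1281/5) ÷ (3231/500) = 42700/1077 ≈ 39.647

CN_adj = 42700/1077 ≈ 39.647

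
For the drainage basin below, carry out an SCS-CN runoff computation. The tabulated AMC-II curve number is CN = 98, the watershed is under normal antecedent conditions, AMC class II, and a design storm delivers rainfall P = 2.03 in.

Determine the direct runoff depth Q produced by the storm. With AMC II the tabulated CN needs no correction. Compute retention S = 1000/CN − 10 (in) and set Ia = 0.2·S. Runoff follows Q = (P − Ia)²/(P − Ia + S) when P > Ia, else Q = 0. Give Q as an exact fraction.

AMC II — tabulated CN = 98 applies directly.
Max retention: S = 1000/98 − 10 = 10/49 in (≈ 0.204 in)
Ia = 0.2·(10/49) = 2/49 in ≈ 0.041 in
Excess rainfall: 2.030 − 0.041 = 1.989 in; P > Ia so Q > 0
Runoff Q = (P−Ia)²/(P−Ia+S) = (1.989)²/(1.989+0.204) = 95004009/52660300 ≈ 1.804 in

Q = 95004009/52660300 in ≈ 1.804 in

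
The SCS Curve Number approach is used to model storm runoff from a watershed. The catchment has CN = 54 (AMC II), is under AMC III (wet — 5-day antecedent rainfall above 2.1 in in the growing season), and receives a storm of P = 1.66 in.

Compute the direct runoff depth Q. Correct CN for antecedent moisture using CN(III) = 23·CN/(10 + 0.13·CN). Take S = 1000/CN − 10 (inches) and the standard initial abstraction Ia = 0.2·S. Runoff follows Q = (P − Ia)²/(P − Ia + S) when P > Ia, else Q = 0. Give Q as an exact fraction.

Wet (AMC III): CN(III) = 23·54/(10 + 0.13·54) = 1242/(851/50) = 2700/37 ≈ 72.973
S = 1000/(2700/37) − 10 = 100/27 in ≈ 3.704 in
Ia = 0.2S: 0.2·3.704 = 0.741 in (exactly 20/27)
Excess rainfall: 1.660 − 0.741 = 0.919 in; P > Ia so Q > 0
Runoff Q = (P−Ia)²/(P−Ia+S) = (0.919)²/(0.919+3.704) = 1540081/8425350 ≈ 0.183 in

Q = 1540081/8425350 in ≈ 0.183 in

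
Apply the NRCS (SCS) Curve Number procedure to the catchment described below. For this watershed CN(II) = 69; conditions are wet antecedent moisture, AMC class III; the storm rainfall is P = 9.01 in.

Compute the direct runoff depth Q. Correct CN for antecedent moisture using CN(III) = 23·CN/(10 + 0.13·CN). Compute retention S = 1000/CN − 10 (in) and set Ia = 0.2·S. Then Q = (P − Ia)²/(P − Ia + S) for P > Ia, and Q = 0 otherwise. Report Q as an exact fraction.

Q = 1871114844769/266280666900 in ≈ 7.027 in

Adjust CN=69 to AMC III: 23·69/(10 + 0.13·69) → 1587 ÷ (1897/100) = 158700/1897 ≈ 83.658
Max retention: S = 1000/(158700/1897) − 10 = 3100/1587 in (≈ 1.953 in)
Initial abstraction Ia = S/5 = (3100/1587)/5 = 620/1587 ≈ 0.391 in
Excess rainfall: 9.010 − 0.391 = 8.619 in; P > Ia so Q > 0
Q: (1367887/158700)² ÷ (1677887/158700) = 1871114844769/266280666900 in (≈ 7.027 in)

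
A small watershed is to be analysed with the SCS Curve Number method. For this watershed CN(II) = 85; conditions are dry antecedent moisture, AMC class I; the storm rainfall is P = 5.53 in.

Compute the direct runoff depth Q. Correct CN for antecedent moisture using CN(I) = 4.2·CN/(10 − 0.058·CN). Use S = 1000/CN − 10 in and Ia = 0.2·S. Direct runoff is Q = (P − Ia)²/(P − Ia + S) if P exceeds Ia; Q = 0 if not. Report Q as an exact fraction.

Adjust CN=85 to AMC I: 4.2·85/(10 − 0.058·85) → 357 ÷ (507/100) = 11900/169 ≈ 70.414
Retention S: 1000/CN − 10 with CN=70.414 → S = 500/119 ≈ 4.202 in
Initial abstraction Ia = S/5 = (500/119)/5 = 100/119 ≈ 0.840 in
Excess rainfall: 5.530 − 0.840 = 4.690 in; P > Ia so Q > 0
Runoff Q = (P−Ia)²/(P−Ia+S) = (4.690)²/(4.690+4.202) = 3114421249/1259103300 ≈ 2.474 in

Q = 3114421249/1259103300 in ≈ 2.474 in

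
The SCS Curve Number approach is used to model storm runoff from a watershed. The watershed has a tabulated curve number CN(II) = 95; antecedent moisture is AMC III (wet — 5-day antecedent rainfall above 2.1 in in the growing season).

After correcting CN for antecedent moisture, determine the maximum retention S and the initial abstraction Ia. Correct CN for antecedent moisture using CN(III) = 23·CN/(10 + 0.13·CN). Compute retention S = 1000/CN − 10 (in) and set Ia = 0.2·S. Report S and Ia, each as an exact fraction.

Wet (AMC III): CN(III) = 23·95/(10 + 0.13·95) = 2185/(447/20) = 43700/447 ≈ 97.763
Retention S: 1000/CN − 10 with CN=97.763 → S = 100/437 ≈ 0.229 in
Ia = 0.2·(100/437) = 20/437 in ≈ 0.046 in

S = 100/437 in ≈ 0.229 in; Ia = 20/437 in ≈ 0.046 in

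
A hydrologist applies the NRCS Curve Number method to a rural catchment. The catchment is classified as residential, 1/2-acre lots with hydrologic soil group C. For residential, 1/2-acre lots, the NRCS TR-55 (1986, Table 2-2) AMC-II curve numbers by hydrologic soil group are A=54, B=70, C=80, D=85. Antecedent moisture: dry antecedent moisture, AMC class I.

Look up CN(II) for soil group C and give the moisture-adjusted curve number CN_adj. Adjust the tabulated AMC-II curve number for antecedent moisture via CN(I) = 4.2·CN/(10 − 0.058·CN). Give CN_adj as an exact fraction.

NRCS table: residential, 1/2-acre lots, soil group C → CN(II) = 80
CN(I) from CN(II)=80: (4.2·80)/(10 − 0.058·80) = 4200/67 ≈ 62.687

CN_adj = 4200/67 ≈ 62.687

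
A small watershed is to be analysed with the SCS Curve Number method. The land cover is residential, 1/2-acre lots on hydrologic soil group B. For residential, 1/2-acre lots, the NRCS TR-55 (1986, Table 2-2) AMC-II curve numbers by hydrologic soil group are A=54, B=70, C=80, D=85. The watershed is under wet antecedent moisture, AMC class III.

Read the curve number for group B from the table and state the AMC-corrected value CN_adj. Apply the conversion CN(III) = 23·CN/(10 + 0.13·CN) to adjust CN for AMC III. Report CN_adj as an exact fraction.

NRCS table: residential, 1/2-acre lots, soil group B → CN(II) = 70
Wet (AMC III): CN(III) = 23·70/(10 + 0.13·70) = 1610/(191/10) = 16100/191 ≈ 84.293

CN_adj = 16100/191 ≈ 84.293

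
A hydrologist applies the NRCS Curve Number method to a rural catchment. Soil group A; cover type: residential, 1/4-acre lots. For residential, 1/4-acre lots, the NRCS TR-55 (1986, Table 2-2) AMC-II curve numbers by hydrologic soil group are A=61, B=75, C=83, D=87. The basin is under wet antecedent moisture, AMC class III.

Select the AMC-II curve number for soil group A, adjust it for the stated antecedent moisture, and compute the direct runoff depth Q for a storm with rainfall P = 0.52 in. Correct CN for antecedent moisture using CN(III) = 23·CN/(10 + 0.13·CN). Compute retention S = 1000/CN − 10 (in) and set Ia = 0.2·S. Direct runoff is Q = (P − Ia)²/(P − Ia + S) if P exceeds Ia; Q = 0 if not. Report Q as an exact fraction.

NRCS table: residential, 1/4-acre lots, soil group A → CN(II) = 61
CN(III) from CN(II)=61: (23·61)/(10 + 0.13·61) = 140300/1793 ≈ 78.249
Max retention: S = 1000/(140300/1793) − 10 = 3900/1403 in (≈ 2.780 in)
Ia = 0.2·(3900/1403) = 780/1403 in ≈ 0.556 in
P = 0.520 ≤ Ia = 0.556 in: entire storm abstracted, Q = 0.

Q = 0 in ≈ 0.000 in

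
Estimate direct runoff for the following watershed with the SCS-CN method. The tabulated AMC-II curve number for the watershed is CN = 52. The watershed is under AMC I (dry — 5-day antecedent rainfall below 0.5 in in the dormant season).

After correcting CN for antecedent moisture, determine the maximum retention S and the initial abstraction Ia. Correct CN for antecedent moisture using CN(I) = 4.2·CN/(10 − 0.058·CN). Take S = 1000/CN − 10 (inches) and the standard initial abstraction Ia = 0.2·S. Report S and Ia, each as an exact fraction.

S = 2000/91 in ≈ 21.978 in; Ia = 400/91 in ≈ 4.396 in

Adjust CN=52 to AMC I: 4.2·52/(10 − 0.058·52) → (1092/5) ÷ (873/125) = 9100/291 ≈ 31.271
S = 1000/(9100/291) − 10 = 2000/91 in ≈ 21.978 in
Ia = 0.2S: 0.2·21.978 = 4.396 in (exactly 400/91)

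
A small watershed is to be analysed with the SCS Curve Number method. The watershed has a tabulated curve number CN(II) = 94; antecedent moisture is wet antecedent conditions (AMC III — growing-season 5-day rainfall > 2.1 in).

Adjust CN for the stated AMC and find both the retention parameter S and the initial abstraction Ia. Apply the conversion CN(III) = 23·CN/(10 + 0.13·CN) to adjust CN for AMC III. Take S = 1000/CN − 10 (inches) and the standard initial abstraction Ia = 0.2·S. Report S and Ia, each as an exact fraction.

Adjust CN=94 to AMC III: 23·94/(10 + 0.13·94) → 2162 ÷ (1111/50) = 108100/1111 ≈ 97.300
Max retention: S = 1000/(108100/1111) − 10 = 300/1081 in (≈ 0.278 in)
Initial abstraction Ia = S/5 = (300/1081)/5 = 60/1081 ≈ 0.056 in

S = 300/1081 in ≈ 0.278 in; Ia = 60/1081 in ≈ 0.056 in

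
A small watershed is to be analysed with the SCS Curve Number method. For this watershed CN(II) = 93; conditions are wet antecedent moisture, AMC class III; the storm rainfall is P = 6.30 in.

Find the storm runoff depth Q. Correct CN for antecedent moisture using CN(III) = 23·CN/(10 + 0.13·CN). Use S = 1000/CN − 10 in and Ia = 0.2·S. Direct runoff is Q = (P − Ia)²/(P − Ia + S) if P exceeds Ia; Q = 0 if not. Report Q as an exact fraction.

Q = 2540584207/428890890 in ≈ 5.924 in

Adjust CN=93 to AMC III: 23·93/(10 + 0.13·93) → 2139 ÷ (2209/100) = 213900/2209 ≈ 96.831
Retention S: 1000/CN − 10 with CN=96.831 → S = 700/2139 ≈ 0.327 in
Initial abstraction Ia = S/5 = (700/2139)/5 = 140/2139 ≈ 0.065 in
P − Ia = 6.300 − 0.065 = 133357/21390 ≈ 6.235 in (> 0, runoff occurs)
Q: (133357/21390)² ÷ (140357/21390) = 2540584207/428890890 in (≈ 5.924 in)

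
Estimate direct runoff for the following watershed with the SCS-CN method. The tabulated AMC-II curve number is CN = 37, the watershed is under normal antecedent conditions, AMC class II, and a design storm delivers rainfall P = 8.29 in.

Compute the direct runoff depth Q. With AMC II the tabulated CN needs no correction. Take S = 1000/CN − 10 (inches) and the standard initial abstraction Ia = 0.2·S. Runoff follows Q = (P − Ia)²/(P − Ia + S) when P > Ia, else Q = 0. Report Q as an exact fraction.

Q = 326633329/299970100 in ≈ 1.089 in

Average conditions: CN = 37 (no AMC adjustment).
S = 1000/37 − 10 = 630/37 in ≈ 17.027 in
Ia = 0.2S: 0.2·17.027 = 3.405 in (exactly 126/37)
P − Ia = 8.290 − 3.405 = 18073/3700 ≈ 4.885 in (> 0, runoff occurs)
Runoff Q = (P−Ia)²/(P−Ia+S) = (4.885)²/(4.885+17.027) = 326633329/299970100 ≈ 1.089 in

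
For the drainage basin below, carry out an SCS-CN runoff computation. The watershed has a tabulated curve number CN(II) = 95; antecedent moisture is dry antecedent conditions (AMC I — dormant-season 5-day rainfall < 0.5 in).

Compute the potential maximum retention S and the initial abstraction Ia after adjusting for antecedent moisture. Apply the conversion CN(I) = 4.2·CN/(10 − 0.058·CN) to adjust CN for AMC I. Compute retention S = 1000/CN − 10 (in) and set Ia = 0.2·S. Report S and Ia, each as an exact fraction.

Dry (AMC I): CN(I) = 4.2·95/(10 − 0.058·95) = 399/(449/100) = 39900/449 ≈ 88.864
Retention S: 1000/CN − 10 with CN=88.864 → S = 500/399 ≈ 1.253 in
Initial abstraction Ia = S/5 = (500/399)/5 = 100/399 ≈ 0.251 in

S = 500/399 in ≈ 1.253 in; Ia = 100/399 in ≈ 0.251 in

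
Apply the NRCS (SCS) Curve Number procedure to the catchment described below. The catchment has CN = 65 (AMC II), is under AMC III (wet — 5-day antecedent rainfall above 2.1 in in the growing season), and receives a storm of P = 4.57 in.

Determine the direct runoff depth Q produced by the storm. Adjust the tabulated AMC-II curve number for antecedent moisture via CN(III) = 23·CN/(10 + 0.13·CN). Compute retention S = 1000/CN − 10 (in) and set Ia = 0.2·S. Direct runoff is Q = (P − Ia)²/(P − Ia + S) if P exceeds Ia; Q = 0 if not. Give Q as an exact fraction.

CN(III) from CN(II)=65: (23·65)/(10 + 0.13·65) = 29900/369 ≈ 81.030
Retention S: 1000/CN − 10 with CN=81.030 → S = 700/299 ≈ 2.341 in
Initial abstraction Ia = S/5 = (700/299)/5 = 140/299 ≈ 0.468 in
P − Ia = 4.570 − 0.468 = 122643/29900 ≈ 4.102 in (> 0, runoff occurs)
Runoff Q = (P−Ia)²/(P−Ia+S) = (4.102)²/(4.102+2.341) = 15041305449/5760025700 ≈ 2.611 in

Q = 15041305449/5760025700 in ≈ 2.611 in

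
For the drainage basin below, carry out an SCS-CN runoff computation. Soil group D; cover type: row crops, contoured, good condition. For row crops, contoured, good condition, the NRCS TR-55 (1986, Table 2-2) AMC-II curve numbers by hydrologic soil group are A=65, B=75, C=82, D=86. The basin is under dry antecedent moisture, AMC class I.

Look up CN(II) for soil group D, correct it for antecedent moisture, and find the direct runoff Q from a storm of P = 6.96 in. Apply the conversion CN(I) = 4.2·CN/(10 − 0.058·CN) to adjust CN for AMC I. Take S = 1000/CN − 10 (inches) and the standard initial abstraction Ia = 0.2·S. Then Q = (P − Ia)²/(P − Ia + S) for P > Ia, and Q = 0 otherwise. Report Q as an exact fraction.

Q = 198921458/52319175 in ≈ 3.802 in

NRCS table: row crops, contoured, good condition, soil group D → CN(II) = 86
Dry (AMC I): CN(I) = 4.2·86/(10 − 0.058·86) = (1806/5)/(1253/250) = 12900/179 ≈ 72.067
S = 1000/(12900/179) − 10 = 500/129 in ≈ 3.876 in
Initial abstraction Ia = S/5 = (500/129)/5 = 100/129 ≈ 0.775 in
Since P=6.960 > Ia=0.775: effective rainfall P−Ia = 19946/3225 in
Q: (19946/3225)² ÷ (32446/3225) = 198921458/52319175 in (≈ 3.802 in)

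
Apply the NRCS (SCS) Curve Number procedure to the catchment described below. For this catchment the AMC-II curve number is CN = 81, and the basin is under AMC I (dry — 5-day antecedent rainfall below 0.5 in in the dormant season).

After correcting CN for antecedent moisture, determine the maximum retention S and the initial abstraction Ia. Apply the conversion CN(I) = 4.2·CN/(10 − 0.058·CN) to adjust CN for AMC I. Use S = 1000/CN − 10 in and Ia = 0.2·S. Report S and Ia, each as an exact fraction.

S = 9500/1701 in ≈ 5.585 in; Ia = 1900/1701 in ≈ 1.117 in

Dry (AMC I): CN(I) = 4.2·81/(10 − 0.058·81) = (1701/5)/(2651/500) = 170100/2651 ≈ 64.164
S = 1000/(170100/2651) − 10 = 9500/1701 in ≈ 5.585 in
Ia = 0.2S: 0.2·5.585 = 1.117 in (exactly 1900/1701)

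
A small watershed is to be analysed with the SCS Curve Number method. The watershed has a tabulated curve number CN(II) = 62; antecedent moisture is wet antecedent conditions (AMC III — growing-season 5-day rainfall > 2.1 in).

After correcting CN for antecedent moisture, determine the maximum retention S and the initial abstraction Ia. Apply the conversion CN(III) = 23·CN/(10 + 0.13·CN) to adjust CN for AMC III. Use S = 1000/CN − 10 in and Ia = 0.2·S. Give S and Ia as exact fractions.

S = 1900/713 in ≈ 2.665 in; Ia = 380/713 in ≈ 0.533 in

CN(III) from CN(II)=62: (23·62)/(10 + 0.13·62) = 71300/903 ≈ 78.959
Max retention: S = 1000/(71300/903) − 10 = 1900/713 in (≈ 2.665 in)
Ia = 0.2·(1900/713) = 380/713 in ≈ 0.533 in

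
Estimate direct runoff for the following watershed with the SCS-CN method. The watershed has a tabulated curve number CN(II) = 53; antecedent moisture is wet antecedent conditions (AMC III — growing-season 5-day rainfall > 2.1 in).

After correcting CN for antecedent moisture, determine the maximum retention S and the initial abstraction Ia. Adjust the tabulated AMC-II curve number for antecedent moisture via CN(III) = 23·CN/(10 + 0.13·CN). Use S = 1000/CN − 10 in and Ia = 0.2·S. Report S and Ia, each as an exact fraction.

S = 4700/1219 in ≈ 3.856 in; Ia = 940/1219 in ≈ 0.771 in

Adjust CN=53 to AMC III: 23·53/(10 + 0.13·53) → 1219 ÷ (1689/100) = 121900/1689 ≈ 72.173
Retention S: 1000/CN − 10 with CN=72.173 → S = 4700/1219 ≈ 3.856 in
Initial abstraction Ia = S/5 = (4700/1219)/5 = 940/1219 ≈ 0.771 in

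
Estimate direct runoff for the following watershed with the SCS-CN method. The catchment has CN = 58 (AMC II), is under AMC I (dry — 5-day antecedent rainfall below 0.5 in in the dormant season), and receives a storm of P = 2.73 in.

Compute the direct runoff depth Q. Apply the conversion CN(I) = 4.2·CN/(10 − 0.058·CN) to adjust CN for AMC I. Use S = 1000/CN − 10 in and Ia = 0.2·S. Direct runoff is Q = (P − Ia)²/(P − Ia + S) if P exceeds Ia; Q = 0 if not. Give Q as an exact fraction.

Adjust CN=58 to AMC I: 4.2·58/(10 − 0.058·58) → (1218/5) ÷ (1659/250) = 2900/79 ≈ 36.709
S = 1000/(2900/79) − 10 = 500/29 in ≈ 17.241 in
Initial abstraction Ia = S/5 = (500/29)/5 = 100/29 ≈ 3.448 in
P = 2.730 ≤ Ia = 3.448 in: entire storm abstracted, Q = 0.

Q = 0 in ≈ 0.000 in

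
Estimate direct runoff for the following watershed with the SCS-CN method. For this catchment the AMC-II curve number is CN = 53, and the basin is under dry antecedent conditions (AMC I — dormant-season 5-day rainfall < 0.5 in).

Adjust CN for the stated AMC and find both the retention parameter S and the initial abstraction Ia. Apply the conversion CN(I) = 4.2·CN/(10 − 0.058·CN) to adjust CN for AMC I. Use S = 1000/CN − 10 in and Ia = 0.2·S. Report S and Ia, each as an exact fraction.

Adjust CN=53 to AMC I: 4.2·53/(10 − 0.058·53) → (1113/5) ÷ (3463/500) = 111300/3463 ≈ 32.140
S = 1000/(111300/3463) − 10 = 23500/1113 in ≈ 21.114 in
Ia = 0.2S: 0.2·21.114 = 4.223 in (exactly 4700/1113)

S = 23500/1113 in ≈ 21.114 in; Ia = 4700/1113 in ≈ 4.223 in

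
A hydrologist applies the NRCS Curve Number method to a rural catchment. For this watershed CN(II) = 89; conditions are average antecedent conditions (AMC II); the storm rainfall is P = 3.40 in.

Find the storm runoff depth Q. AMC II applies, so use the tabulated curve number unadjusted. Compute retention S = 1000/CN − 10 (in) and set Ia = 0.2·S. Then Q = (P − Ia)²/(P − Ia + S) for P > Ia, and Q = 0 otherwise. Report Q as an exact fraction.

AMC II — tabulated CN = 89 applies directly.
Max retention: S = 1000/89 − 10 = 110/89 in (≈ 1.236 in)
Initial abstraction Ia = S/5 = (110/89)/5 = 22/89 ≈ 0.247 in
P − Ia = 3.400 − 0.247 = 1403/445 ≈ 3.153 in (> 0, runoff occurs)
Q = (1403/445)²/((1403/445) + 110/89) = (1968409/198025)/(1953/445) = 1968409/869085 in ≈ 2.265 in

Q = 1968409/869085 in ≈ 2.265 in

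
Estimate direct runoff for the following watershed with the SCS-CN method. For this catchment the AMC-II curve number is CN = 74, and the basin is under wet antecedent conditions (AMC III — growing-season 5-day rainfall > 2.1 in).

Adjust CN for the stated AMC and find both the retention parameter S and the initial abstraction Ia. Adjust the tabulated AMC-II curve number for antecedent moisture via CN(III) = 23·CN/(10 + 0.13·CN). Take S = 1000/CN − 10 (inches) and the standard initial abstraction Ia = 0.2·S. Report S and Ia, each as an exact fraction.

Adjust CN=74 to AMC III: 23·74/(10 + 0.13·74) → 1702 ÷ (981/50) = 85100/981 ≈ 86.748
S = 1000/(85100/981) − 10 = 1300/851 in ≈ 1.528 in
Ia = 0.2·(1300/851) = 260/851 in ≈ 0.306 in

S = 1300/851 in ≈ 1.528 in; Ia = 260/851 in ≈ 0.306 in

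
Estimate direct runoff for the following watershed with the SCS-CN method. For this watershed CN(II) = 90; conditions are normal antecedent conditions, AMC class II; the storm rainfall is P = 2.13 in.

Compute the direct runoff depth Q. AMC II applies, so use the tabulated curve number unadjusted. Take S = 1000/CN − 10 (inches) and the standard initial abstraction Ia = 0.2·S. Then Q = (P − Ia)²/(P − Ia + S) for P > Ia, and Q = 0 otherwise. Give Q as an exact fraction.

AMC II — tabulated CN = 90 applies directly.
S = 1000/90 − 10 = 10/9 in ≈ 1.111 in
Ia = 0.2S: 0.2·1.111 = 0.222 in (exactly 2/9)
Since P=2.130 > Ia=0.222: effective rainfall P−Ia = 1717/900 in
Q: (1717/900)² ÷ (2717/900) = 2948089/2445300 in (≈ 1.206 in)

Q = 2948089/2445300 in ≈ 1.206 in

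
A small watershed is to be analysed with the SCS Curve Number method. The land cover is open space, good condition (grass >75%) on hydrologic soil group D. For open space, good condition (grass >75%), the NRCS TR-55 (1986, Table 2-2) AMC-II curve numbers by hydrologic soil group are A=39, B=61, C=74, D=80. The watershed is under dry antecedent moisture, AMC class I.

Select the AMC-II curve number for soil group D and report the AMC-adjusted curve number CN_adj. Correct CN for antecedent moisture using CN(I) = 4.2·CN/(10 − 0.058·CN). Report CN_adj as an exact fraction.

CN_adj = 4200/67 ≈ 62.687

NRCS table: open space, good condition (grass >75%), soil group D → CN(II) = 80
Dry (AMC I): CN(I) = 4.2·80/(10 − 0.058·80) = 336/(134/25) = 4200/67 ≈ 62.687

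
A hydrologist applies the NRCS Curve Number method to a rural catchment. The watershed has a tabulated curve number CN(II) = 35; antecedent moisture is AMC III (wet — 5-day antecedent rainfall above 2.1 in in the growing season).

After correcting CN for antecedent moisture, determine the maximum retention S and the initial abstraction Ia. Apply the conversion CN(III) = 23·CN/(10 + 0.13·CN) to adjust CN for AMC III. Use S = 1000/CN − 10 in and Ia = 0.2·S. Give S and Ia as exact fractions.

Wet (AMC III): CN(III) = 23·35/(10 + 0.13·35) = 805/(291/20) = 16100/291 ≈ 55.326
S = 1000/(16100/291) − 10 = 1300/161 in ≈ 8.075 in
Ia = 0.2S: 0.2·8.075 = 1.615 in (exactly 260/161)

S = 1300/161 in ≈ 8.075 in; Ia = 260/161 in ≈ 1.615 in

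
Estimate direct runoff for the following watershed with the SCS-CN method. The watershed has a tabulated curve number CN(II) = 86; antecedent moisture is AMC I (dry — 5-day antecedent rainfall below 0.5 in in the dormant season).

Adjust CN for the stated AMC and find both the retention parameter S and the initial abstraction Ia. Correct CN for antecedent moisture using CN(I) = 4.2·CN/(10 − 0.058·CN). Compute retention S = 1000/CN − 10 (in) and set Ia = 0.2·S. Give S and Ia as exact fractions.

S = 500/129 in ≈ 3.876 in; Ia = 100/129 in ≈ 0.775 in

CN(I) from CN(II)=86: (4.2·86)/(10 − 0.058·86) = 12900/179 ≈ 72.067
Retention S: 1000/CN − 10 with CN=72.067 → S = 500/129 ≈ 3.876 in
Ia = 0.2·(500/129) = 100/129 in ≈ 0.775 in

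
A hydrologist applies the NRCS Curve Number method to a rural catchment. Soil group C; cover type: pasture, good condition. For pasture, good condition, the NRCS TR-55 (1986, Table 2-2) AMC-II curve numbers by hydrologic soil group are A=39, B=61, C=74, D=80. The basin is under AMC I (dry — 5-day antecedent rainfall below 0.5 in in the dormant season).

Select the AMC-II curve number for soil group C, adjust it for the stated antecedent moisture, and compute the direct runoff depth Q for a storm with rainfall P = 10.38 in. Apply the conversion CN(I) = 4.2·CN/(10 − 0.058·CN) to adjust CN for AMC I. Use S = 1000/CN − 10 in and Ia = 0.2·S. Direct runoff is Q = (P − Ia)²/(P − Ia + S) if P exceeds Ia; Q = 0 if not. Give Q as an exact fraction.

NRCS table: pasture, good condition, soil group C → CN(II) = 74
CN(I) from CN(II)=74: (4.2·74)/(10 − 0.058·74) = 77700/1427 ≈ 54.450
Max retention: S = 1000/(77700/1427) − 10 = 6500/777 in (≈ 8.366 in)
Initial abstraction Ia = S/5 = (6500/777)/5 = 1300/777 ≈ 1.673 in
Excess rainfall: 10.380 − 1.673 = 8.707 in; P > Ia so Q > 0
Q: (338263/38850)² ÷ (663263/38850) = 114421857169/25767767550 in (≈ 4.441 in)

Q = 114421857169/25767767550 in ≈ 4.441 in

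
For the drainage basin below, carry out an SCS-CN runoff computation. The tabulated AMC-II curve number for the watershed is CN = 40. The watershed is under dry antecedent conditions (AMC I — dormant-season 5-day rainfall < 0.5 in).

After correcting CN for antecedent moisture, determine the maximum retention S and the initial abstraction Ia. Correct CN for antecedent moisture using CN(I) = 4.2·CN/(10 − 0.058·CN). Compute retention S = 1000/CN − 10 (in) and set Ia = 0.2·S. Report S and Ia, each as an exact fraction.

Dry (AMC I): CN(I) = 4.2·40/(10 − 0.058·40) = 168/(192/25) = 175/8 ≈ 21.875
Retention S: 1000/CN − 10 with CN=21.875 → S = 250/7 ≈ 35.714 in
Ia = 0.2·(250/7) = 50/7 in ≈ 7.143 in

S = 250/7 in ≈ 35.714 in; Ia = 50/7 in ≈ 7.143 in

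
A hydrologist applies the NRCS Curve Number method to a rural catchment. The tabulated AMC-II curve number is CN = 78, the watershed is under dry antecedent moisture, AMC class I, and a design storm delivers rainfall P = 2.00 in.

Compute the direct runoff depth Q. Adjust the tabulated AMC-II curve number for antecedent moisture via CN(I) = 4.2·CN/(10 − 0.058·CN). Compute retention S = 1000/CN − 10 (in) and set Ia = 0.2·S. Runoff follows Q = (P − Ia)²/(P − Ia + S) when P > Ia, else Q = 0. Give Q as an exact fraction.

Q = 144722/2472561 in ≈ 0.059 in

Dry (AMC I): CN(I) = 4.2·78/(10 − 0.058·78) = (1638/5)/(1369/250) = 81900/1369 ≈ 59.825
S = 1000/(81900/1369) − 10 = 5500/819 in ≈ 6.716 in
Ia = 0.2·(5500/819) = 1100/819 in ≈ 1.343 in
Since P=2.000 > Ia=1.343: effective rainfall P−Ia = 538/819 in
Q: (538/819)² ÷ (6038/819) = 144722/2472561 in (≈ 0.059 in)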